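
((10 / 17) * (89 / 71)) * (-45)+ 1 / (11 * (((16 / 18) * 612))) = -14097529/424864 = -33.18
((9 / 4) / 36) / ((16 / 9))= 9/256 = 0.04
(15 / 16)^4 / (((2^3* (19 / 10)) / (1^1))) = 253125/4980736 = 0.05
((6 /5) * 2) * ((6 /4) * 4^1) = 72/5 = 14.40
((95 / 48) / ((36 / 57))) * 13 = 23465/576 = 40.74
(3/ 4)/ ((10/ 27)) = 81/40 = 2.02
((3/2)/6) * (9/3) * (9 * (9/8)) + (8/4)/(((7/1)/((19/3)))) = 6319/672 = 9.40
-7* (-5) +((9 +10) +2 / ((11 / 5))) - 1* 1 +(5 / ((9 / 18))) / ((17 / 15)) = 11731/187 = 62.73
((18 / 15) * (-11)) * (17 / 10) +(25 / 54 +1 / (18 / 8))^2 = -1575851/72900 = -21.62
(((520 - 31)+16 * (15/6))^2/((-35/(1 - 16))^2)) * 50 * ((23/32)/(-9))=-160908575/784 = -205240.53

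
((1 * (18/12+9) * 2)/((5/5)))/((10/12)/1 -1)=-126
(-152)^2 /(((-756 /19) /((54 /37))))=-219488/259 = -847.44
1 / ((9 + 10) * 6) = 1/114 = 0.01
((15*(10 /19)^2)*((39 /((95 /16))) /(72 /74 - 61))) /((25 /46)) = -12744576/15233839 = -0.84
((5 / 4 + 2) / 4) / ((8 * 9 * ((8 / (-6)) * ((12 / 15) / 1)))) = -65/6144 = -0.01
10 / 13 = 0.77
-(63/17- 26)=379/17 = 22.29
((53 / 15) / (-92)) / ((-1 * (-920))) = -53/1269600 = 0.00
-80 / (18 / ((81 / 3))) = -120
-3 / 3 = -1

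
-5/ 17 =-0.29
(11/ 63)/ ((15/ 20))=44/189 = 0.23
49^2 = 2401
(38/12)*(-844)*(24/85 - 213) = 48324486/85 = 568523.36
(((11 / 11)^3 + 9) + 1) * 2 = 22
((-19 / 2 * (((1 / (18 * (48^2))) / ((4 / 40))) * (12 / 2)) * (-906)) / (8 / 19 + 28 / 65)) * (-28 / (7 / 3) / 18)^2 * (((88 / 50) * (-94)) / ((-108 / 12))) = 366368431/3067632 = 119.43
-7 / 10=-0.70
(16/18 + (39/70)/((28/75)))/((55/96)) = 33604/8085 = 4.16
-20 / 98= -10/49 = -0.20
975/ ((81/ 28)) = 9100/27 = 337.04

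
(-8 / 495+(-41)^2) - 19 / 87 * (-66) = 24337433/14355 = 1695.40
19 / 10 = 1.90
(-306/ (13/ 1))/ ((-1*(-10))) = -153/65 = -2.35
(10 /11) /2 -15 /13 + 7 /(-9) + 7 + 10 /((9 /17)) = 31418/1287 = 24.41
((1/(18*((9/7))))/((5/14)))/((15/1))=49/6075 = 0.01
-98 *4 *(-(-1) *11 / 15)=-4312/15 = -287.47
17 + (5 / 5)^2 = 18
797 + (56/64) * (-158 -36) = 2509/4 = 627.25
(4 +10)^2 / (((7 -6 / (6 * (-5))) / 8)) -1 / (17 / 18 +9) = 350678/1611 = 217.68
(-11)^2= 121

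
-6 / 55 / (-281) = 6/15455 = 0.00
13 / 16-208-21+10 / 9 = -32699/144 = -227.08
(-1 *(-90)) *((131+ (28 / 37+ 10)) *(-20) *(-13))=122733000/37 = 3317108.11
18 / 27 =2/3 = 0.67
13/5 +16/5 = 29/5 = 5.80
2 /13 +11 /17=177/221 = 0.80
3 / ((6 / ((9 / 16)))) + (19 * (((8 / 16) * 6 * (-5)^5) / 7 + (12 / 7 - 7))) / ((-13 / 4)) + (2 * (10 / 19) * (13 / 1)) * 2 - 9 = 33533965/4256 = 7879.22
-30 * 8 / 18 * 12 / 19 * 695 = -111200/19 = -5852.63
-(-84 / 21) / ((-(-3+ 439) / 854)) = -854/109 = -7.83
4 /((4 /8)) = 8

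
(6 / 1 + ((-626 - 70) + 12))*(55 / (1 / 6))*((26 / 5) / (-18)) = 64636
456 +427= 883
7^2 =49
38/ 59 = 0.64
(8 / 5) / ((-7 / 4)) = -32/35 = -0.91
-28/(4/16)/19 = -5.89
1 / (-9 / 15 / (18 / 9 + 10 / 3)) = -8.89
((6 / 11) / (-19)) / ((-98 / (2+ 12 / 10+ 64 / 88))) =648/563255 = 0.00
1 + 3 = 4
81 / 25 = 3.24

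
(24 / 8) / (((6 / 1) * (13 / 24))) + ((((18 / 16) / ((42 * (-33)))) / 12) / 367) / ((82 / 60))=444909631/481985504 = 0.92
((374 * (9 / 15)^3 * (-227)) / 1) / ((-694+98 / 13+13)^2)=-22787622/563603125 = -0.04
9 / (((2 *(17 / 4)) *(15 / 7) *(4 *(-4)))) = -21/680 = -0.03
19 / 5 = 3.80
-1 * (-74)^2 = -5476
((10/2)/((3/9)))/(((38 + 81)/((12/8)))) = 45/238 = 0.19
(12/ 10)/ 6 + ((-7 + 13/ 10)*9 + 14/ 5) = -483/10 = -48.30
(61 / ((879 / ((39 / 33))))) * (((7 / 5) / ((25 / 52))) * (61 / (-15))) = -0.97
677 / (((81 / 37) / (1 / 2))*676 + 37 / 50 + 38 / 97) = 121487650/531336293 = 0.23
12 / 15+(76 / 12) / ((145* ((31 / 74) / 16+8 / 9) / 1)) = 1198604/1413895 = 0.85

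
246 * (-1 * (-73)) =17958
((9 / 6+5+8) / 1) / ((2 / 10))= 145/2 = 72.50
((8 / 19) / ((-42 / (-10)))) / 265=8/21147 = 0.00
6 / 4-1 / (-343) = 1031/686 = 1.50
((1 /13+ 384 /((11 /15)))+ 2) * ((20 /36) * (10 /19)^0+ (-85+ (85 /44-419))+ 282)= -726101231/6292 = -115400.70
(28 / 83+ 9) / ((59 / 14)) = 10850/4897 = 2.22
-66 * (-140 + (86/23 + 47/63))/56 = 2159971/13524 = 159.71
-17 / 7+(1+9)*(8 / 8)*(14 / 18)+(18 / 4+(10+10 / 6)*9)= 14471/126 = 114.85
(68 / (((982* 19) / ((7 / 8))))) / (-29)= -119/1082164 = 0.00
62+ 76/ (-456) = 371/6 = 61.83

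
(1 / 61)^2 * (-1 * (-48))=48/3721 = 0.01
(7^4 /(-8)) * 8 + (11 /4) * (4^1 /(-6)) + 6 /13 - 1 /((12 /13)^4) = -647973853/269568 = -2403.75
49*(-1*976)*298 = -14251552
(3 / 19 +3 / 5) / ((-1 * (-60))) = 6/475 = 0.01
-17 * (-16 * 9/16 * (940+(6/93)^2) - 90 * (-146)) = -79559.36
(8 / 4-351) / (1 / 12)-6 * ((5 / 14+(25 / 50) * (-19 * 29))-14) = -17172/7 = -2453.14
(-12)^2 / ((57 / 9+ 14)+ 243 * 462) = 432/336859 = 0.00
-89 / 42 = -2.12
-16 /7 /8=-2/7 = -0.29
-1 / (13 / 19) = -19/13 = -1.46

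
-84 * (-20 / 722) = 840/361 = 2.33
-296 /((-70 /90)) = 2664/7 = 380.57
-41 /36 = -1.14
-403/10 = -40.30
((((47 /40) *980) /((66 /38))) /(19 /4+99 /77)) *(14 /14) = 612598/5577 = 109.84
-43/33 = -1.30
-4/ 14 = -2/7 = -0.29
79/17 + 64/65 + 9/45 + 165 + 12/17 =189549/1105 = 171.54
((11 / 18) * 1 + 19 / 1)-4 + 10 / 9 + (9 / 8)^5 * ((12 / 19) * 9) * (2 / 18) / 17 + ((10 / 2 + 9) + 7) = 899916755/23814144 = 37.79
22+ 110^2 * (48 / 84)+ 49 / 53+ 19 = 2580754/371 = 6956.21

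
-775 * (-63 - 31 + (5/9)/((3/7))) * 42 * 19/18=257996725/81 = 3185144.75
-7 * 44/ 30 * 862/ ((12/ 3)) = -33187/15 = -2212.47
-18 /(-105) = 6/35 = 0.17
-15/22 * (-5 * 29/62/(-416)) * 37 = -80475/567424 = -0.14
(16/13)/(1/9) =144/13 = 11.08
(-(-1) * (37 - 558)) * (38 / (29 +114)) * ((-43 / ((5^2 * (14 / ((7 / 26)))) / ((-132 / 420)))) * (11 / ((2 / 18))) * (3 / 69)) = -42140043/6802250 = -6.20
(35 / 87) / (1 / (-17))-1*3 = -856/87 = -9.84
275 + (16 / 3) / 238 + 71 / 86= 8469085/30702 = 275.85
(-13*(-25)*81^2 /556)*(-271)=-577860075/556 = -1039316.68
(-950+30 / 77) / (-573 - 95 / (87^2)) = 138361320/83489791 = 1.66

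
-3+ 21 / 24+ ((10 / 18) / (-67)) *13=-10771/4824 = -2.23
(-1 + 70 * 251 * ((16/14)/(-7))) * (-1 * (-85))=-1707395/7 = -243913.57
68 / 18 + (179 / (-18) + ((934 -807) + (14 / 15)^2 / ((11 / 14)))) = 603613/4950 = 121.94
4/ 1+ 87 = 91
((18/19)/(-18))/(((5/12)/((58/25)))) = -696/2375 = -0.29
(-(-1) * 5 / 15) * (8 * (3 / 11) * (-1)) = -8/11 = -0.73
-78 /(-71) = 78/71 = 1.10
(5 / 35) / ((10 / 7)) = 1/10 = 0.10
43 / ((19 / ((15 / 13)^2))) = 9675/3211 = 3.01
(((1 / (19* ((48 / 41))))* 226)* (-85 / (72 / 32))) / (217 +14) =-1.66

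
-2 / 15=-0.13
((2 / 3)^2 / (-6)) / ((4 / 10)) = -5/27 = -0.19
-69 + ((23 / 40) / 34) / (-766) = -71881463/1041760 = -69.00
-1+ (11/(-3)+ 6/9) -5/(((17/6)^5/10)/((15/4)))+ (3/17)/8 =-56848861/11358856 = -5.00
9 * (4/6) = 6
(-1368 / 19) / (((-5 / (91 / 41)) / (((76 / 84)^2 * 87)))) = 3266328/1435 = 2276.19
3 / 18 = 1/6 = 0.17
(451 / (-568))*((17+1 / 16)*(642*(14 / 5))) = -276657381/11360 = -24353.64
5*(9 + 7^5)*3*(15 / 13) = 3783600/13 = 291046.15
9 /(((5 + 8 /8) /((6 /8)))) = 9/8 = 1.12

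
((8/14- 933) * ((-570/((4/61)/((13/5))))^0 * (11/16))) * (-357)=3661647/16 = 228852.94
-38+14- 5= -29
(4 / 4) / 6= 0.17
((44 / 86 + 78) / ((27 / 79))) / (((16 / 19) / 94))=29770834/1161 = 25642.41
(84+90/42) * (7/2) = 603/2 = 301.50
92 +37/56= 5189/56 = 92.66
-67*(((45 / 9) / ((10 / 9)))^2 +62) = -22043/4 = -5510.75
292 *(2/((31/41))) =23944/31 = 772.39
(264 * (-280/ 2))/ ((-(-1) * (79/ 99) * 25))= -731808/395 = -1852.68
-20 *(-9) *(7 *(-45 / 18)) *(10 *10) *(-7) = 2205000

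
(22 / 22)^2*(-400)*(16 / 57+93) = -37312.28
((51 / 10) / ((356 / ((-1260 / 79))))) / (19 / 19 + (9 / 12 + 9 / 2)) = -6426/175775 = -0.04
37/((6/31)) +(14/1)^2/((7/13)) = 3331/6 = 555.17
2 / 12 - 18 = -107/6 = -17.83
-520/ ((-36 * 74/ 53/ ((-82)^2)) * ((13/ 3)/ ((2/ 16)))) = 445465/222 = 2006.60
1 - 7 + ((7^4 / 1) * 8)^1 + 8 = 19210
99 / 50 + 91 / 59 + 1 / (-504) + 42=33839857/743400 = 45.52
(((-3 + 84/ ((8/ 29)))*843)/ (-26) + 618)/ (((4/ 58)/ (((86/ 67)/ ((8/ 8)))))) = -593812671/3484 = -170439.92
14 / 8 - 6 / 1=-17/4 = -4.25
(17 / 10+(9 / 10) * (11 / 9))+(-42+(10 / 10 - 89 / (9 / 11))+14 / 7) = -6524/45 = -144.98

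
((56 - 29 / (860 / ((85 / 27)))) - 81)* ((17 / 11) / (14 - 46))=1982081/1634688 = 1.21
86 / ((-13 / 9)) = -774/13 = -59.54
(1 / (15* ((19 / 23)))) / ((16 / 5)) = 23/912 = 0.03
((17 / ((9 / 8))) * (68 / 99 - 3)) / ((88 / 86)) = -334798/9801 = -34.16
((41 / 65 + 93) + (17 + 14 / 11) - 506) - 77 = -471.10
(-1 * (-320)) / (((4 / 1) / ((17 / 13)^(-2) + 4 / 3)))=133040/867 = 153.45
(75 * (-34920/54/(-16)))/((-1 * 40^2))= -485/256 = -1.89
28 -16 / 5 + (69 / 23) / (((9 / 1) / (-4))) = 352/15 = 23.47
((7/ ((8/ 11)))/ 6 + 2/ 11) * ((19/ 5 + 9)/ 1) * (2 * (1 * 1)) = 7544/165 = 45.72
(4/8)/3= 1/6 = 0.17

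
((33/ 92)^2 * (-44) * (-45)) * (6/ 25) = 323433/5290 = 61.14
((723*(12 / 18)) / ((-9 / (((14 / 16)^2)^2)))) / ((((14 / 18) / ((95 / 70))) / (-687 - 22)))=159079039/4096 = 38837.66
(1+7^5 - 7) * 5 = 84005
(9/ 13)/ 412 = 9/5356 = 0.00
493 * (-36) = -17748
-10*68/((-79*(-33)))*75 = -17000/869 = -19.56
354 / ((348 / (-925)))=-54575/58 = -940.95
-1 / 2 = -0.50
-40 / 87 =-0.46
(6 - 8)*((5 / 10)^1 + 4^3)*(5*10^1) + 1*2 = -6448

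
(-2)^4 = 16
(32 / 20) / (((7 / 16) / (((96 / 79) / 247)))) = 12288/682955 = 0.02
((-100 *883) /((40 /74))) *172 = -28097060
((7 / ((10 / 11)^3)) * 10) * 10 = 9317/10 = 931.70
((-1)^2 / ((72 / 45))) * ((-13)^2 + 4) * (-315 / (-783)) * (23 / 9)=696325/6264 = 111.16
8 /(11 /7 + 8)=0.84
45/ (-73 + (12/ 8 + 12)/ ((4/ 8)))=-45/46 = -0.98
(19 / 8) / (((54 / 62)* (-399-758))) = -589/249912 = 0.00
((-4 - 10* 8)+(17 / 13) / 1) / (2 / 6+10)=-3225/403 = -8.00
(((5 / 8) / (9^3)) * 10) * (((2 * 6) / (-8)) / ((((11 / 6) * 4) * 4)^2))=-25/1672704 = 0.00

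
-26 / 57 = -0.46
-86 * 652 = -56072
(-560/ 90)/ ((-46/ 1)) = 28/207 = 0.14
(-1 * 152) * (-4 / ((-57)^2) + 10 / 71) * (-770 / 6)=99194480/36423 = 2723.40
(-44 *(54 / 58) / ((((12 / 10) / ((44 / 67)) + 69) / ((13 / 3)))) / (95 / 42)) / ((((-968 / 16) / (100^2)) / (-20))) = -748800000/204421 = -3663.03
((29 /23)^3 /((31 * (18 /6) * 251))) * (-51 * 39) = -16169907/94671427 = -0.17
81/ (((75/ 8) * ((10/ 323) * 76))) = 459/125 = 3.67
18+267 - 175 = 110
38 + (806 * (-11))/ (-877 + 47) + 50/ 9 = 202577/3735 = 54.24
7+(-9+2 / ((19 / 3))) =-32/19 = -1.68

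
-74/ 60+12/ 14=-79/210 = -0.38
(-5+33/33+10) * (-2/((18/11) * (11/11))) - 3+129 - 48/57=6716/57 = 117.82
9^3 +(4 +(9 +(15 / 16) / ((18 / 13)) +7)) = 71969/96 = 749.68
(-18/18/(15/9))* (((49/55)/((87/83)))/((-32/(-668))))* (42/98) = -291081/63800 = -4.56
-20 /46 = -10/23 = -0.43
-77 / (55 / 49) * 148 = -10152.80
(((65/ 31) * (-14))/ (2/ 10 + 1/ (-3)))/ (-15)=-455/31 = -14.68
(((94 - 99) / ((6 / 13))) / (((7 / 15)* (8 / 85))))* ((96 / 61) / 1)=-165750/427 = -388.17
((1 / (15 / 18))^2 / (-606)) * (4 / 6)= -4/2525 = 0.00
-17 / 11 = -1.55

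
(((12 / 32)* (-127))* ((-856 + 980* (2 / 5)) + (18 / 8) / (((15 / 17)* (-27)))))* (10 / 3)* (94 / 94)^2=10609199/144 = 73674.99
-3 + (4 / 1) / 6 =-7/3 = -2.33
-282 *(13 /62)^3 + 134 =15658199/119164 = 131.40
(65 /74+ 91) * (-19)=-129181/74 = -1745.69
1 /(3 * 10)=1/30 = 0.03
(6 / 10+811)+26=837.60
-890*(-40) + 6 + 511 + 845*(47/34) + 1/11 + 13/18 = 62752172/1683 = 37285.90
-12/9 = -4/3 = -1.33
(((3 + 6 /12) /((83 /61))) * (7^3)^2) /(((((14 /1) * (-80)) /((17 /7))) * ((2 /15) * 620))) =-52286577/6586880 = -7.94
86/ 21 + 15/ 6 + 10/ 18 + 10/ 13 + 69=125995/1638 = 76.92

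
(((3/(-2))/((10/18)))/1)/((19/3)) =-81/190 = -0.43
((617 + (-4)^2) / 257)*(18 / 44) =5697/5654 = 1.01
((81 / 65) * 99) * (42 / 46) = 168399/1495 = 112.64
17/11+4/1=61/11 = 5.55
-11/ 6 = -1.83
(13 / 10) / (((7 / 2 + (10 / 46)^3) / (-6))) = -316342/142365 = -2.22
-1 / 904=-1/904 = 0.00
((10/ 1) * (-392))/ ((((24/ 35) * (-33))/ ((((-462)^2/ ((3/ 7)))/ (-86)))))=-129413900/129 = -1003208.53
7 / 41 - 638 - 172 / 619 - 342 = -24874139/25379 = -980.11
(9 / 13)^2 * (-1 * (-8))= 648/169 = 3.83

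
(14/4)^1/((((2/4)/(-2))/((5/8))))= -8.75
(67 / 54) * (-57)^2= 4031.17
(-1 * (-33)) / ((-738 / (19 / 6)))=-209/1476 = -0.14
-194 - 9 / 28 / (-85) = -461711/2380 = -194.00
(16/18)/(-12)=-2/27 = -0.07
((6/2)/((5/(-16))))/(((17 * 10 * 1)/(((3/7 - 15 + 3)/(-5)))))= -1944/14875 = -0.13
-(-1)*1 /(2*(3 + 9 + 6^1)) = 1/36 = 0.03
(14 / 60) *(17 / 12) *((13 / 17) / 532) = 13/27360 = 0.00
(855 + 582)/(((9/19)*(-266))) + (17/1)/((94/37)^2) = -1627489/185556 = -8.77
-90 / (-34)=45/17 = 2.65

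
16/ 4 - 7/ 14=7/2 = 3.50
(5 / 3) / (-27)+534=43249/81 = 533.94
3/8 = 0.38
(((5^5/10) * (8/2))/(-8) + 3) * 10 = -3065/2 = -1532.50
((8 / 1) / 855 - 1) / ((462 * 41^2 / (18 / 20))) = -11/9581700 = 0.00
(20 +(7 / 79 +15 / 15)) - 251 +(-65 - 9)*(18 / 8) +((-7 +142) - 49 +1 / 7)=-343157/1106 = -310.27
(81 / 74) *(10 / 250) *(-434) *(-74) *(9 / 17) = 316386/425 = 744.44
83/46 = 1.80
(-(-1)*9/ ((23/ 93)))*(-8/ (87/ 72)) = -160704/667 = -240.94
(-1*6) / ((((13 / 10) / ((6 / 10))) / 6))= -216/13 = -16.62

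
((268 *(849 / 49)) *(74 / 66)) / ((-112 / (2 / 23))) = -701557/173558 = -4.04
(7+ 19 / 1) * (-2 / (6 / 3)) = -26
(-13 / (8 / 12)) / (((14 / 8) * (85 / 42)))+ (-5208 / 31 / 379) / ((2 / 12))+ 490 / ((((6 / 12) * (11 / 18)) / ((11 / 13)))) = 564852924/418795 = 1348.76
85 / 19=4.47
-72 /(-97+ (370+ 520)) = -72/793 = -0.09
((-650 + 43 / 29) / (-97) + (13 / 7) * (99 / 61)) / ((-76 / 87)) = -8738190/786961 = -11.10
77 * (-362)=-27874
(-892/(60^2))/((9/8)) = -446/2025 = -0.22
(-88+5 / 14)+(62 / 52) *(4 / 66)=-525949/6006 = -87.57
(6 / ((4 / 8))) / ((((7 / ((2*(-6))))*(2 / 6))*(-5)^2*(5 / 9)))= -3888/875 = -4.44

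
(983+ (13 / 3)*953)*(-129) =-659534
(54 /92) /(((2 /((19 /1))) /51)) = 26163/92 = 284.38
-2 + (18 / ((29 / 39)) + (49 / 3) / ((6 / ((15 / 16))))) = 68929/2784 = 24.76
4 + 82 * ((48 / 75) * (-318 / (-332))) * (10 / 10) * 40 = 836092/415 = 2014.68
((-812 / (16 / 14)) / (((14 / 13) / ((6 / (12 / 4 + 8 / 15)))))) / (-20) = 23751/424 = 56.02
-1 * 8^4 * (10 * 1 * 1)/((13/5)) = -204800/13 = -15753.85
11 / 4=2.75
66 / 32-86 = -1343/16 = -83.94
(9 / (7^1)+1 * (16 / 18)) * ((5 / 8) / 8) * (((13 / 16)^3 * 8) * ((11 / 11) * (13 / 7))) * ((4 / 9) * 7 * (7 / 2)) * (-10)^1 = -97821425/663552 = -147.42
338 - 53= 285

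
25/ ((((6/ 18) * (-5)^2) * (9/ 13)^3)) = 9.04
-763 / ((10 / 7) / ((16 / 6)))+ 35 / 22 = -469483/330 = -1422.68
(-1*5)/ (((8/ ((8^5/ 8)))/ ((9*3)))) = -69120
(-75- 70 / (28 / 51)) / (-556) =405/1112 = 0.36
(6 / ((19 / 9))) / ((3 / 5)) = 90/19 = 4.74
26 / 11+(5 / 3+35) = 1288/33 = 39.03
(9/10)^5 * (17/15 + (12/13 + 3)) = 9703719/3250000 = 2.99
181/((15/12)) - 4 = 140.80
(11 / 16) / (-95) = -11/1520 = -0.01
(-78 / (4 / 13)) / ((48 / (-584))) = 12337/4 = 3084.25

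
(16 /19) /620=4/2945 = 0.00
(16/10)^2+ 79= 2039/25 = 81.56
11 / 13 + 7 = 102/13 = 7.85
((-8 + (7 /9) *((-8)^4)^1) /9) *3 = 28600/27 = 1059.26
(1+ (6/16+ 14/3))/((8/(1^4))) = 145/192 = 0.76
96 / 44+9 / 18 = 59/22 = 2.68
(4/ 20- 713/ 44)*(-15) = 10563/44 = 240.07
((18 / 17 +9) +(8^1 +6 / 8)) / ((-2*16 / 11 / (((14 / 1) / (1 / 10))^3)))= -603208375/34 = -17741422.79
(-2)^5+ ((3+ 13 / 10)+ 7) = -207/10 = -20.70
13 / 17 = 0.76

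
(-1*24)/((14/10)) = -120/7 = -17.14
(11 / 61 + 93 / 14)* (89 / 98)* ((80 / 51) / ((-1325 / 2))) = -0.01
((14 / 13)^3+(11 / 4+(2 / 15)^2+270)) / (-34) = -541813327/67228200 = -8.06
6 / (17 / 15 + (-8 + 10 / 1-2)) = 90/17 = 5.29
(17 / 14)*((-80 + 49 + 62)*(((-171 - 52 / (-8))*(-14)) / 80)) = 173383/160 = 1083.64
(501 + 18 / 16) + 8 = 4081/8 = 510.12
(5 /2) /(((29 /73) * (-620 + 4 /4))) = -365/35902 = -0.01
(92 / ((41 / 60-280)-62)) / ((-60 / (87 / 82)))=4002/839639 = 0.00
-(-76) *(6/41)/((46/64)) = 14592/943 = 15.47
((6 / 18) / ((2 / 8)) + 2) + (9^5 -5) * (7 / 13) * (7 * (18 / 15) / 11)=52083958/2145 = 24281.57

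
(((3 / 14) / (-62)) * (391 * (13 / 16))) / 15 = -5083/69440 = -0.07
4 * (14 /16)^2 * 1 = 49/16 = 3.06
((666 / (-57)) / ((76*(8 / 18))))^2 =998001/8340544 = 0.12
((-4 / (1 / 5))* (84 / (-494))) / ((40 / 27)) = 567/247 = 2.30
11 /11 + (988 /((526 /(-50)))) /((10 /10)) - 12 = -27593/263 = -104.92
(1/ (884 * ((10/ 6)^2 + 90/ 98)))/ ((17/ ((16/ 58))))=441/88796695 = 0.00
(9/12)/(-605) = -3/2420 = 0.00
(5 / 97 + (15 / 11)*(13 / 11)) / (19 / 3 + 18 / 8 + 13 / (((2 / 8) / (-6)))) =-234240/42734417 = -0.01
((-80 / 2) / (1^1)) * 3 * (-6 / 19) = 37.89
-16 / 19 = -0.84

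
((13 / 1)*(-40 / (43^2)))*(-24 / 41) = 12480/75809 = 0.16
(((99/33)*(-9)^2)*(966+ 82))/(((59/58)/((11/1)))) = 2753824.27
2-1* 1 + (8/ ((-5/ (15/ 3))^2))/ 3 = 11/3 = 3.67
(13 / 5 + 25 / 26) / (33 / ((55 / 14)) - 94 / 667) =308821/716144 = 0.43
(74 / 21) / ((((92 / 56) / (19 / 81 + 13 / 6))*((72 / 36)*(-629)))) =-389/95013 = 0.00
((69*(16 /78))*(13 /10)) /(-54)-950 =-128296/135 = -950.34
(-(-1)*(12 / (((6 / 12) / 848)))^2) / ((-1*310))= -207101952/155 = -1336141.63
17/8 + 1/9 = 161/72 = 2.24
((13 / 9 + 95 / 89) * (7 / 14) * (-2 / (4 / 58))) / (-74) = 0.49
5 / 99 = 0.05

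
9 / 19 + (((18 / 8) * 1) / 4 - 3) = -597/304 = -1.96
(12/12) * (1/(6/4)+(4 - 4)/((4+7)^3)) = 2/3 = 0.67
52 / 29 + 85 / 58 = 189/58 = 3.26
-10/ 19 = -0.53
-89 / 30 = -2.97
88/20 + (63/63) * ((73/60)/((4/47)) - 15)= 887/240 = 3.70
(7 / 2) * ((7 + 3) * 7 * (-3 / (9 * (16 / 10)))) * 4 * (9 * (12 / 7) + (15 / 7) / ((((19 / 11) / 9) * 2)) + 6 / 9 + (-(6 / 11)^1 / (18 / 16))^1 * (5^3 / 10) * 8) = 13726475/2508 = 5473.08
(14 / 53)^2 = 0.07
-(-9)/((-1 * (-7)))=9/7 = 1.29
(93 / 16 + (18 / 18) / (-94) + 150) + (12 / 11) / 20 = 6446221/41360 = 155.86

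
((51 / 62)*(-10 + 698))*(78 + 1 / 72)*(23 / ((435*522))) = 94438621/21117510 = 4.47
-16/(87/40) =-640/87 = -7.36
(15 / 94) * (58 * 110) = 47850/47 = 1018.09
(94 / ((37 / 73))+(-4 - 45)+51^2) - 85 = 98141/37 = 2652.46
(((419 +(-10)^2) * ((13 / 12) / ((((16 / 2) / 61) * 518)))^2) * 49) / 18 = 108790877/302800896 = 0.36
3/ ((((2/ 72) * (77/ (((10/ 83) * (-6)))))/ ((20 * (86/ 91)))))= -19.16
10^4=10000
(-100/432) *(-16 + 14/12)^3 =17624225/23328 = 755.50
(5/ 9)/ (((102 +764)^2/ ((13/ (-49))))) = -65/330730596 = 0.00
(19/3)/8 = 19/24 = 0.79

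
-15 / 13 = -1.15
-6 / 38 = -3/19 = -0.16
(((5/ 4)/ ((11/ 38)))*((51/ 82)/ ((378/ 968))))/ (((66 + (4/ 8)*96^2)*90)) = 187/11437524 = 0.00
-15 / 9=-5/3 = -1.67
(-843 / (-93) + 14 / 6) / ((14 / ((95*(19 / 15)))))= 191330/1953 = 97.97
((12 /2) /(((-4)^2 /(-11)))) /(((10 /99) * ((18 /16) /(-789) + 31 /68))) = -14606757/162550 = -89.86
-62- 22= -84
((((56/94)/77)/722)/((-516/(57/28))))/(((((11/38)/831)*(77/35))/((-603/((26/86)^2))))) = 107734995/296019724 = 0.36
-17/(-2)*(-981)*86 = -717111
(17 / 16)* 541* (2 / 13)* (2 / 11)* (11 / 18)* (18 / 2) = 9197/104 = 88.43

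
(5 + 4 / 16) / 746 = 21/2984 = 0.01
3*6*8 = 144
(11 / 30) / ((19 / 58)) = 319/285 = 1.12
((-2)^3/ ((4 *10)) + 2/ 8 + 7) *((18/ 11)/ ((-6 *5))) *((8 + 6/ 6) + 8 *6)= -21.92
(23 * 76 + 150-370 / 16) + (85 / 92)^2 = 15876167/8464 = 1875.73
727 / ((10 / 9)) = 6543/10 = 654.30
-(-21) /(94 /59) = 1239/94 = 13.18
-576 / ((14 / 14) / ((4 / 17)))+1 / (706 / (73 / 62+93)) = -100751425/744124 = -135.40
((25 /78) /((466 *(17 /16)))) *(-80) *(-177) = 472000/51493 = 9.17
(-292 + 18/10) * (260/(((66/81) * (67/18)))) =-18334836/737 = -24877.66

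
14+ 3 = 17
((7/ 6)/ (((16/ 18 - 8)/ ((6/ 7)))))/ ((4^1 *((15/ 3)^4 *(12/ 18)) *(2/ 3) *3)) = -27/640000 = 0.00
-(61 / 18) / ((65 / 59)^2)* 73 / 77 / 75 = -15500893/439188750 = -0.04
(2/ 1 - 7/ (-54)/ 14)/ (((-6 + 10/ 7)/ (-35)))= 53165/3456 = 15.38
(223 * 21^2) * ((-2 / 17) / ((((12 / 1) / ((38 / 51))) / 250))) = -51903250/289 = -179596.02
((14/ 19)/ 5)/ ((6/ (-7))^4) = 16807/61560 = 0.27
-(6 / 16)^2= -9/64 = -0.14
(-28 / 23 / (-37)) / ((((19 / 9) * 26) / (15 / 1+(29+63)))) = 13482/210197 = 0.06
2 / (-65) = -2/65 = -0.03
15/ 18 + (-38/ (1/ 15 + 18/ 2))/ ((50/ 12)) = -44/255 = -0.17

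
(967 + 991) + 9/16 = 31337/16 = 1958.56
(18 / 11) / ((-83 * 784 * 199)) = -9/71221304 = 0.00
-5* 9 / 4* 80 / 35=-180/7 = -25.71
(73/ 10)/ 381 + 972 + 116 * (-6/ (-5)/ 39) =48320893/49530 = 975.59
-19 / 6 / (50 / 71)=-1349/300 = -4.50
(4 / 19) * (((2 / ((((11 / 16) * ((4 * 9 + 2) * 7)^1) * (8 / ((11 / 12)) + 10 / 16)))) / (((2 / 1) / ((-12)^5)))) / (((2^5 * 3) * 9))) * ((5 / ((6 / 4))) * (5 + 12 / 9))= -81920/109459 = -0.75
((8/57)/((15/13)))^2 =0.01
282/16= 17.62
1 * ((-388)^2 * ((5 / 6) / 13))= 376360/39 = 9650.26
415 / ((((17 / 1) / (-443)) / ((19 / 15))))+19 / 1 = -697642/51 = -13679.25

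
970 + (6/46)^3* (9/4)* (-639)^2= 146429963/48668 = 3008.75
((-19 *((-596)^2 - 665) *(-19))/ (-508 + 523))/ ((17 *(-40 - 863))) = -127992911/230265 = -555.85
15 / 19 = 0.79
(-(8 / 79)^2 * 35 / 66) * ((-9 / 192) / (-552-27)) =-35/79497858 = 0.00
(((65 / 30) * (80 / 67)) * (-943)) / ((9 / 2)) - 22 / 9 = -985142/1809 = -544.58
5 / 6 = 0.83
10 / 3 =3.33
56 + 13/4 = 237/4 = 59.25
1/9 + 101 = 910/9 = 101.11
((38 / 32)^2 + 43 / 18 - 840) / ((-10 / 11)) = 21192677/23040 = 919.82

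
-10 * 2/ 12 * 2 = -10/3 = -3.33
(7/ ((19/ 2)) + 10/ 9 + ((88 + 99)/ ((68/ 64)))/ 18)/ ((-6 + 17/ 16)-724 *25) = -31808/49535109 = 0.00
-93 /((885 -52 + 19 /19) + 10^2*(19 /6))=-279/3452 = -0.08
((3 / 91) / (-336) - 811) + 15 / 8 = -8246603/10192 = -809.13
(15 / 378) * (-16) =-40/63 = -0.63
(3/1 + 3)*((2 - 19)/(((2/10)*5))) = -102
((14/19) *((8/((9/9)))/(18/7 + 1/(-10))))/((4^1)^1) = 1960/3287 = 0.60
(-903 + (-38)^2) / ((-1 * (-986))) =541/986 = 0.55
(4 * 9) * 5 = 180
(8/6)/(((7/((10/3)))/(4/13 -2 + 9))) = 3800/819 = 4.64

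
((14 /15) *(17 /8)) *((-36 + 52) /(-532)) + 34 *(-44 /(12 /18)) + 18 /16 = -5113891/2280 = -2242.93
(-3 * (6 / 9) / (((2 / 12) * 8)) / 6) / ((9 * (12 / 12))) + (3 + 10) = 467/36 = 12.97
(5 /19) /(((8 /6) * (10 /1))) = 3/152 = 0.02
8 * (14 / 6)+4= 68/3 = 22.67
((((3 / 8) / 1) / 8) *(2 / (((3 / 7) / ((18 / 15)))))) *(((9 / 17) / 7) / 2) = 27/2720 = 0.01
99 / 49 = 2.02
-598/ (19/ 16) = -9568/19 = -503.58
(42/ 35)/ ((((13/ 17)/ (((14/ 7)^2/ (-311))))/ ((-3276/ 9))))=11424/1555 = 7.35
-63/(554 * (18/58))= -203/554 = -0.37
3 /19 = 0.16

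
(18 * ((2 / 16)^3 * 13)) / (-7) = -117/1792 = -0.07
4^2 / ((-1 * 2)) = -8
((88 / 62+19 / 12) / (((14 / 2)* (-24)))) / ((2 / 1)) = -1117/124992 = -0.01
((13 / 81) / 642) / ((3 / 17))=221/156006 = 0.00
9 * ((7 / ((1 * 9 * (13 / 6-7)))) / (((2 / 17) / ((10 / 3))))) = -41.03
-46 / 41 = -1.12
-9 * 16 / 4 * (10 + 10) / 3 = -240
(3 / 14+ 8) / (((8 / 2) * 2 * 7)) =115/784 = 0.15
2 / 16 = 1/8 = 0.12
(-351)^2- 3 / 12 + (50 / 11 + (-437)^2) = 13823669/44 = 314174.30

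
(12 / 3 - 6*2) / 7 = -8/7 = -1.14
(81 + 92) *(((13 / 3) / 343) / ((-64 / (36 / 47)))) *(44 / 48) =-24739/1031744 = -0.02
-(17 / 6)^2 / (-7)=289/252 = 1.15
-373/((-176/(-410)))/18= -76465/1584 = -48.27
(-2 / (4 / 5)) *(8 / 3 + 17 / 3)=-125/6 = -20.83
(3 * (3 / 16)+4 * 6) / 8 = 393/128 = 3.07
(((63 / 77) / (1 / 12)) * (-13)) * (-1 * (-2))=-2808/11 = -255.27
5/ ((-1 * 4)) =-5/4 = -1.25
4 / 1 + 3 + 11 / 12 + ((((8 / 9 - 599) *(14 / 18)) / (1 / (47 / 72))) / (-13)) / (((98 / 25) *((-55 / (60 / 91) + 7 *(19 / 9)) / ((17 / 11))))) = 445494835/57243186 = 7.78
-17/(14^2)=-17/196 = -0.09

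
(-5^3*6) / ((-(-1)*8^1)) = -375/4 = -93.75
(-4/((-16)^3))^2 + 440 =461373441/1048576 = 440.00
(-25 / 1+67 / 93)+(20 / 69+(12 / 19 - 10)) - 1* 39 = -2940707/40641 = -72.36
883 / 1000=0.88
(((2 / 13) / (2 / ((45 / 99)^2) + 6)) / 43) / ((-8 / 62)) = -775/438256 = 0.00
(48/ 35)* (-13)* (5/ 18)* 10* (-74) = 76960/21 = 3664.76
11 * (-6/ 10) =-33/5 = -6.60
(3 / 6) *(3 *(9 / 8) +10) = 107/16 = 6.69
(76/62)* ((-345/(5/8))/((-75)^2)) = -6992/58125 = -0.12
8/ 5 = 1.60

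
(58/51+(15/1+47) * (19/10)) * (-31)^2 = 29146169/255 = 114298.70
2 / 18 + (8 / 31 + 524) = 146299/279 = 524.37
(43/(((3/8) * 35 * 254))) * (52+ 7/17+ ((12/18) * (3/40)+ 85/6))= 2922323/3400425 = 0.86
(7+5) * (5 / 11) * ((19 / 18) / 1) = 190/33 = 5.76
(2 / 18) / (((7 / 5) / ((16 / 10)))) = 8/63 = 0.13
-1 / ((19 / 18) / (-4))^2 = -5184/361 = -14.36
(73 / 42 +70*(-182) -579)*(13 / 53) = -7271225/2226 = -3266.50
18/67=0.27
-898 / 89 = -10.09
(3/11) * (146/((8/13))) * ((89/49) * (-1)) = -253383/2156 = -117.52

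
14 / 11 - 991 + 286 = -7741/11 = -703.73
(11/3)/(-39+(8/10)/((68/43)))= -935/9816 = -0.10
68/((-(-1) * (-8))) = -17/2 = -8.50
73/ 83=0.88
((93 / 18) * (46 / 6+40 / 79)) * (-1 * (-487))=29242889/1422 = 20564.62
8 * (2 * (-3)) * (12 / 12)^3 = -48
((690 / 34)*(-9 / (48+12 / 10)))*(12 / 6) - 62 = -48389/697 = -69.42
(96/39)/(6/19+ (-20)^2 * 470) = 304/23218039 = 0.00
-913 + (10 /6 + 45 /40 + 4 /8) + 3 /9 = -7275/8 = -909.38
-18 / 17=-1.06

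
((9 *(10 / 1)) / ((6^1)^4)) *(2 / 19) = 0.01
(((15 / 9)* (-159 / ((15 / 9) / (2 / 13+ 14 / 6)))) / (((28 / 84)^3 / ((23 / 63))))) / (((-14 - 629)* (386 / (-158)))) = -28023591/11293009 = -2.48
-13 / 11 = -1.18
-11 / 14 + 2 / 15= -137/210 = -0.65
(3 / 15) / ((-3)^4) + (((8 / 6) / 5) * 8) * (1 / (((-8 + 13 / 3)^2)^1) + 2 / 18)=19513/49005 = 0.40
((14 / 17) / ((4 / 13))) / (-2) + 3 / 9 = -205/204 = -1.00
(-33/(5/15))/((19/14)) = -1386/19 = -72.95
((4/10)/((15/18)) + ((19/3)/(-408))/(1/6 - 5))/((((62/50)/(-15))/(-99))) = 35376165/61132 = 578.68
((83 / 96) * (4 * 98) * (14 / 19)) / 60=28469/6840 = 4.16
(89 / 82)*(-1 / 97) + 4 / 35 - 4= -1084859/278390 = -3.90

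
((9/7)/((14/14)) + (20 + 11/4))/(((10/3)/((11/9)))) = 7403/840 = 8.81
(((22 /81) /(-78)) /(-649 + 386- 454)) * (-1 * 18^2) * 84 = -1232/9321 = -0.13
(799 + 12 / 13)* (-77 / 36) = -800723/468 = -1710.95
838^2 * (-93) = -65308692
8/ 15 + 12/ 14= 146/105 = 1.39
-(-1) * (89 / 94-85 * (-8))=64009/94 = 680.95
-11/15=-0.73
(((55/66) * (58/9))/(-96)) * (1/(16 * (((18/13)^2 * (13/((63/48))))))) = -13195/71663616 = 0.00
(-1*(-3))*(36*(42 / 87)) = 1512/29 = 52.14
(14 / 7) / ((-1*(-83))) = 2/83 = 0.02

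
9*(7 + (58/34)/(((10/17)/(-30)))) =-720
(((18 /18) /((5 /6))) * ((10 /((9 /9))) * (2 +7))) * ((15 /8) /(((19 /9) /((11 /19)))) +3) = 274023/722 = 379.53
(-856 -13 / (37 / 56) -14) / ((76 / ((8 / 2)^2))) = -187.30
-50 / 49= -1.02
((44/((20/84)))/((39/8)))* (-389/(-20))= 239624/325 = 737.30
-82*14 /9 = -1148/9 = -127.56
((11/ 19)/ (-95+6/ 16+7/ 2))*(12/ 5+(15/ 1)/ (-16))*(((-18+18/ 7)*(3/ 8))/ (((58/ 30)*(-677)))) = -429/10444756 = 0.00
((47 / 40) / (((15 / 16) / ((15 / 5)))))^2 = 8836/625 = 14.14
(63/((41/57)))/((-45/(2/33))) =-0.12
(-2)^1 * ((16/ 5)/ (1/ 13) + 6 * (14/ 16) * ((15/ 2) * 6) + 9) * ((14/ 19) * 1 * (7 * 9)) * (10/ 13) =-5060034/247 = -20485.97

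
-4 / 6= -2/3 = -0.67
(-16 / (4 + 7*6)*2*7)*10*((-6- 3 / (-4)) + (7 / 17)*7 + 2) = 7000/391 = 17.90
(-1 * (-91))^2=8281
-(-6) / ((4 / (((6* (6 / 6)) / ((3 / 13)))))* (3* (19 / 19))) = 13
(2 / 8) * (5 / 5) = 1/4 = 0.25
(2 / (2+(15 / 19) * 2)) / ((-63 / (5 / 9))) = -95/19278 = 0.00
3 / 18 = 1/6 = 0.17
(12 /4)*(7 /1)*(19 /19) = 21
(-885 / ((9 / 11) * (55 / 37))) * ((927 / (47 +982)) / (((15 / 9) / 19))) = -12816393/1715 = -7473.12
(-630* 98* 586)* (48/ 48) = -36179640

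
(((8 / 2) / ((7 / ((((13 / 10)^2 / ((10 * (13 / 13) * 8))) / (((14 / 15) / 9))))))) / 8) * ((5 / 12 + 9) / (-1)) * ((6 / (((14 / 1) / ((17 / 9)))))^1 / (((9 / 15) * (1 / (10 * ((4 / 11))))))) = -324649/482944 = -0.67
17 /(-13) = -17/13 = -1.31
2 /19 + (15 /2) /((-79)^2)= 25249/237158 = 0.11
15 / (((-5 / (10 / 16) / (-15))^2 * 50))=135/128 = 1.05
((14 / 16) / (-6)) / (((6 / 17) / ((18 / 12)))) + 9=1609/192 = 8.38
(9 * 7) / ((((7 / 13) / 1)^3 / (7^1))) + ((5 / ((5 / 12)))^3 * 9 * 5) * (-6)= -3246147/7 = -463735.29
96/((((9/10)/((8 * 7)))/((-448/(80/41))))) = -4114432/3 = -1371477.33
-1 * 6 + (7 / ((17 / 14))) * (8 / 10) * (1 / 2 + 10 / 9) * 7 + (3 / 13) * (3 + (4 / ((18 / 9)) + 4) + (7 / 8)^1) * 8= 638879/9945 = 64.24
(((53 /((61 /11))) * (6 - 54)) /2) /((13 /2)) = -27984/793 = -35.29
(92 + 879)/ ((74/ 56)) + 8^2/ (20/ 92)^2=1932372/925 = 2089.05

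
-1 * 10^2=-100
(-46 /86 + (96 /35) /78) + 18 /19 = 166407/371735 = 0.45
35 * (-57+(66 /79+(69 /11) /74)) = -126219345/64306 = -1962.79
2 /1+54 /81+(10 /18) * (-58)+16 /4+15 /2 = -325/18 = -18.06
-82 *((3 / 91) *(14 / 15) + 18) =-96104/65 = -1478.52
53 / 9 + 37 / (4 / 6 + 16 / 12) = 439/18 = 24.39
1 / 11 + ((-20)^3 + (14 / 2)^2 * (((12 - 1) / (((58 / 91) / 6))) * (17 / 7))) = 1378956/319 = 4322.75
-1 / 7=-0.14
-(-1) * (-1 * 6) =-6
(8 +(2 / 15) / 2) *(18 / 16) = 363/40 = 9.08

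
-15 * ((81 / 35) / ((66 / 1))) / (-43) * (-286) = -1053/301 = -3.50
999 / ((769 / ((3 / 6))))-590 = -906421/1538 = -589.35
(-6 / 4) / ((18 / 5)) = -5/12 = -0.42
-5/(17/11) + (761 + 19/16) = 206435/272 = 758.95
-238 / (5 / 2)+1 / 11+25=-3856/55 = -70.11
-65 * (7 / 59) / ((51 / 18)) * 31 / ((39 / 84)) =-182280/1003 = -181.73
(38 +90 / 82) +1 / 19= 39.15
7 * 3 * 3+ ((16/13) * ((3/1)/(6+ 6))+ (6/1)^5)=101911/13 = 7839.31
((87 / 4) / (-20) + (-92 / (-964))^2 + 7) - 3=13575193/4646480 = 2.92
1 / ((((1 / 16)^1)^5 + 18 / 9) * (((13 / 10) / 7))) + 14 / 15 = 3.63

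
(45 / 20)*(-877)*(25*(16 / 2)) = -394650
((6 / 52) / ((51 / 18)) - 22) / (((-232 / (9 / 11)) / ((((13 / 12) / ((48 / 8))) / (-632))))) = -4853/219349504 = 0.00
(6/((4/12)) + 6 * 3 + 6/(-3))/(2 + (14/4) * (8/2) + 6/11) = 187/91 = 2.05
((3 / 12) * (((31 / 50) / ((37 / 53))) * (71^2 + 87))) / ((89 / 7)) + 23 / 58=429477653/4774850 = 89.95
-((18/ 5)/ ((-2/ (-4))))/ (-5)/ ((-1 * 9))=-4/25 = -0.16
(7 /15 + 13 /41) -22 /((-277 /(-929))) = -73.00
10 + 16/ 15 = 166/15 = 11.07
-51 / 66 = -17/22 = -0.77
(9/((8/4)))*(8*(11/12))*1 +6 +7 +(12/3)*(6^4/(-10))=-2362/5 = -472.40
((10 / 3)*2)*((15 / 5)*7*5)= 700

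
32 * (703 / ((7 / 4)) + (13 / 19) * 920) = 4388736/133 = 32998.02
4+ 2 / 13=54/13 = 4.15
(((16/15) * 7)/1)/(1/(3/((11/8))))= 896/55 = 16.29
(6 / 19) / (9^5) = 2/373977 = 0.00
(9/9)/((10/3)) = 3/10 = 0.30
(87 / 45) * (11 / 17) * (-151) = -48169/255 = -188.90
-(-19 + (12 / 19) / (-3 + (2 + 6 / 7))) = 445/19 = 23.42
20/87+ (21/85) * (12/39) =29408/96135 = 0.31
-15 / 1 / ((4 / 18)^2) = -1215/4 = -303.75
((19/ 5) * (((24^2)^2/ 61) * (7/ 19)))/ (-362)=-1161216/55205 = -21.03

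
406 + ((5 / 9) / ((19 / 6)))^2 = 1319194/3249 = 406.03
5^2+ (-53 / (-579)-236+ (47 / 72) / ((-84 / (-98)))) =-17521207/83376 = -210.15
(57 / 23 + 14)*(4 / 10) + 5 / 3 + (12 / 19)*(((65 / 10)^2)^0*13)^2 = 753791/6555 = 114.99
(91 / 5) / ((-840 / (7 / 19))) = -91/11400 = -0.01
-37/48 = -0.77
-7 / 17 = -0.41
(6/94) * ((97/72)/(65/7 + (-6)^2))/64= 679/22884864 = 0.00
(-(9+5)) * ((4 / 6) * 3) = -28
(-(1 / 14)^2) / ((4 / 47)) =-47/784 = -0.06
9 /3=3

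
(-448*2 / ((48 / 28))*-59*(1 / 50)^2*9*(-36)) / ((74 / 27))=-1458.19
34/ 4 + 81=179/2 = 89.50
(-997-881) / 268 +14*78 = 145389/134 = 1084.99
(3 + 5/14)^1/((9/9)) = 47/14 = 3.36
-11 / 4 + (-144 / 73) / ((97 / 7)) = -81923/28324 = -2.89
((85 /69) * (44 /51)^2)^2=93702400/111450249 = 0.84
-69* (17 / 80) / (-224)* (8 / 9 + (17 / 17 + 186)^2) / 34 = 7238767/107520 = 67.32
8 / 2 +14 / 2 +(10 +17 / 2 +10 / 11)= 30.41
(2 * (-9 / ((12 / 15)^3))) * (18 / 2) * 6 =-30375/16 = -1898.44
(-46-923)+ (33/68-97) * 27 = -243093/68 = -3574.90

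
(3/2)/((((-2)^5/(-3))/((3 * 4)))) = 27/16 = 1.69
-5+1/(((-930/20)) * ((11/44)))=-473/93 = -5.09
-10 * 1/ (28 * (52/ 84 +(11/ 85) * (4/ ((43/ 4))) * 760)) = -2193/228518 = -0.01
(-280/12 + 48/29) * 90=-56580/29 = -1951.03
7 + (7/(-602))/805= 484609/69230 = 7.00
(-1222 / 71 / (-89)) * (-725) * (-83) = 73533850/6319 = 11636.94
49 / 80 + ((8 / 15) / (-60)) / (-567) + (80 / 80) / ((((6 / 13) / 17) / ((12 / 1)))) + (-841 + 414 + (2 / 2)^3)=33909467/2041200 = 16.61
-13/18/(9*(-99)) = 13/16038 = 0.00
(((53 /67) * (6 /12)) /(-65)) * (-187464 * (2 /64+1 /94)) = 78242787/1637480 = 47.78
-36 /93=-12/31 = -0.39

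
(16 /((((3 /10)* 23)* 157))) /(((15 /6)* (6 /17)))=544/32499 = 0.02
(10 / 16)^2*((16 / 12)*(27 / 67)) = 225/1072 = 0.21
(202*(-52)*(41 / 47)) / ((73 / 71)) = -30577144/3431 = -8912.02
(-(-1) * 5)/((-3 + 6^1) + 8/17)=85/59 = 1.44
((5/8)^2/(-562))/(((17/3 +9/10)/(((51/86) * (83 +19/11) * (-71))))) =316384875/837883552 = 0.38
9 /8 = 1.12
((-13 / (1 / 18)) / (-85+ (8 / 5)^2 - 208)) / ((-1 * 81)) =-650/65349 = -0.01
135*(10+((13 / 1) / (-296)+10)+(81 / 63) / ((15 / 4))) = 5678019/2072 = 2740.36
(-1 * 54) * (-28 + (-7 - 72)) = 5778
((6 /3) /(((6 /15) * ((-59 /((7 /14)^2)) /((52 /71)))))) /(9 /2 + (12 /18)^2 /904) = -66105/19173053 = 0.00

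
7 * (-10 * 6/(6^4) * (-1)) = 35/108 = 0.32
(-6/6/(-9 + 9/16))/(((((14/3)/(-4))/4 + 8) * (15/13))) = 1664/124875 = 0.01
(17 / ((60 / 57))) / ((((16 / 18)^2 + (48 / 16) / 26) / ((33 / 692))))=11223927/13196440 = 0.85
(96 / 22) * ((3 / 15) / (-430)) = -24/11825 = 0.00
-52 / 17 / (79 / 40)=-2080/1343 = -1.55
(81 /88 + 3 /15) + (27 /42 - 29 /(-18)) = 93539/27720 = 3.37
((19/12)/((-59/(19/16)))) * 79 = -28519/11328 = -2.52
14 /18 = 7/9 = 0.78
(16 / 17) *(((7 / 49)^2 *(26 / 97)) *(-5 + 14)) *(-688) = -2575872/80801 = -31.88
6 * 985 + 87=5997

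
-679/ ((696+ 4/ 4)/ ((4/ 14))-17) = -1358/4845 = -0.28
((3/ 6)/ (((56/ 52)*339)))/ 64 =13/607488 = 0.00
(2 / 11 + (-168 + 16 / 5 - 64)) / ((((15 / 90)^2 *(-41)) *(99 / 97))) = 196.68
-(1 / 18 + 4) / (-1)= 73/18 = 4.06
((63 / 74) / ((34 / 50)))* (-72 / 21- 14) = -13725/629 = -21.82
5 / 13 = 0.38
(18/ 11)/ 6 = 3/11 = 0.27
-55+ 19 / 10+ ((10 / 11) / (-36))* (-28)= -51869/990 = -52.39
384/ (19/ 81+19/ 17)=264384/931 = 283.98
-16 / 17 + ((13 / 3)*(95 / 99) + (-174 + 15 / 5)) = -847136/5049 = -167.78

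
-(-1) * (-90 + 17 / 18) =-1603/18 = -89.06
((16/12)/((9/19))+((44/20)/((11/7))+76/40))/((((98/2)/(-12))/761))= -2512822/2205 = -1139.60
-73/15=-4.87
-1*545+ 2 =-543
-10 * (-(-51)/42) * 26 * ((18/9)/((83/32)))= -141440/581 = -243.44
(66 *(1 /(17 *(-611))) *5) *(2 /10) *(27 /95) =-1782/986765 = 0.00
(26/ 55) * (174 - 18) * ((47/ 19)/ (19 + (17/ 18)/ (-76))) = 13725504/1428625 = 9.61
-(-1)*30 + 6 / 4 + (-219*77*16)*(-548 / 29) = 295711395/58 = 5098472.33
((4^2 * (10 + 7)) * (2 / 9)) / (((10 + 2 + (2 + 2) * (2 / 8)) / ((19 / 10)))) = 5168/585 = 8.83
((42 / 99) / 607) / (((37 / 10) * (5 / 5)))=140/741147 = 0.00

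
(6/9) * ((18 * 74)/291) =296/97 = 3.05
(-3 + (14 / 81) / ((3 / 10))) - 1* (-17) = 3542/243 = 14.58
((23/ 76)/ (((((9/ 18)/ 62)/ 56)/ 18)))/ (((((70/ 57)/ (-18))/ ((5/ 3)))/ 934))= -863060832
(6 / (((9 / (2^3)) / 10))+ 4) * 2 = 344/3 = 114.67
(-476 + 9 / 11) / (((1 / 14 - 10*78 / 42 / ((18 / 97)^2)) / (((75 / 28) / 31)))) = 31754025/417045728 = 0.08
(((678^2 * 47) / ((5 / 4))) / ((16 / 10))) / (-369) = -1200286/41 = -29275.27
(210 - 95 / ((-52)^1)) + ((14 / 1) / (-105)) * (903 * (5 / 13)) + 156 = 16719/52 = 321.52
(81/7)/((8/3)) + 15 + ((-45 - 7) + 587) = 31043/56 = 554.34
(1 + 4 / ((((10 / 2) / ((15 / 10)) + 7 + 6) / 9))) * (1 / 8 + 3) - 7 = 1181/392 = 3.01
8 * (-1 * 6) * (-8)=384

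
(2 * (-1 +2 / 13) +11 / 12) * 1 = -0.78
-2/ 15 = -0.13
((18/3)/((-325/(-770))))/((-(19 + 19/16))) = -14784/20995 = -0.70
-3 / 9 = -1/3 = -0.33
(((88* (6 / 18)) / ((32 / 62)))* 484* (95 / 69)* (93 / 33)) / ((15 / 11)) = 48605458/621 = 78269.66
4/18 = 2/9 = 0.22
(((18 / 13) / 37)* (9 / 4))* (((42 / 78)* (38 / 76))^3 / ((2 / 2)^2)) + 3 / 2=25389951/16908112 = 1.50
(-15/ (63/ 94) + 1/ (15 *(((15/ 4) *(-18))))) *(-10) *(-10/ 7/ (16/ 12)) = -317264/1323 = -239.81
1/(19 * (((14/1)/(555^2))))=308025/266 = 1157.99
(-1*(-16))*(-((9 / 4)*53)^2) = -227529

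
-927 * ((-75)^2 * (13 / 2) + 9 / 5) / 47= -338951061/470 = -721172.47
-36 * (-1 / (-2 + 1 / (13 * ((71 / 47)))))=-33228/1799 = -18.47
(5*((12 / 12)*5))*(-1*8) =-200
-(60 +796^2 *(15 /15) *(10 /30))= -211265.33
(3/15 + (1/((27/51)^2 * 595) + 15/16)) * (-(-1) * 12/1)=51869/3780 = 13.72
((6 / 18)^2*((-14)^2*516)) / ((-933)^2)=33712/2611467 = 0.01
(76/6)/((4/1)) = 19/6 = 3.17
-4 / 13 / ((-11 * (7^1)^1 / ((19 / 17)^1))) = 76/17017 = 0.00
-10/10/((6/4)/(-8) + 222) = -16/3549 = 0.00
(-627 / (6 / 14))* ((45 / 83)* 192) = -12640320/83 = -152293.01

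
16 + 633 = 649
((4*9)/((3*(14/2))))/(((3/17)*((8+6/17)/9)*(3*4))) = 867/994 = 0.87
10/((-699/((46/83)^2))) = -21160/4815411 = 0.00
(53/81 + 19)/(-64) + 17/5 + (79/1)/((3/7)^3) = 3261661/3240 = 1006.69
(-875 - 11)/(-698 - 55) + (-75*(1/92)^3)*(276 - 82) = 339480709/293176032 = 1.16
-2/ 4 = -0.50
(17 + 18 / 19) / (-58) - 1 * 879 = -968999/1102 = -879.31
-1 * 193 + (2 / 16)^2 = -12351/64 = -192.98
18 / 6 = 3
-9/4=-2.25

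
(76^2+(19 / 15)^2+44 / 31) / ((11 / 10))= 80617382/15345 = 5253.66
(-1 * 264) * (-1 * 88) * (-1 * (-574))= 13335168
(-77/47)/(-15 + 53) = -77/1786 = -0.04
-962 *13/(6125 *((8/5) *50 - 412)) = 6253/1016750 = 0.01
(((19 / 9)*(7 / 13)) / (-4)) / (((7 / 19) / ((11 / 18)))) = -3971/8424 = -0.47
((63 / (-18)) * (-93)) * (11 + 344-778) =-275373/2 = -137686.50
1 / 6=0.17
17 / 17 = 1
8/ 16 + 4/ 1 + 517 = 1043/2 = 521.50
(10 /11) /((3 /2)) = 20/33 = 0.61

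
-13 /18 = -0.72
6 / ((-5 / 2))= -2.40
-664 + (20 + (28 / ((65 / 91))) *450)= 16996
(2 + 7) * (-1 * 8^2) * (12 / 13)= -6912/13 = -531.69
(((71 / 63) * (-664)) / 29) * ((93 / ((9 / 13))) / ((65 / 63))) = -1461464/435 = -3359.69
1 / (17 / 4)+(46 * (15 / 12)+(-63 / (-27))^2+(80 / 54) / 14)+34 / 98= 63.63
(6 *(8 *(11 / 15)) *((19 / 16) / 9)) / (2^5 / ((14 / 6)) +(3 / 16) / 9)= 23408/69225 = 0.34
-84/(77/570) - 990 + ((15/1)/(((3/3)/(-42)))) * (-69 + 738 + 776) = -10031580/11 = -911961.82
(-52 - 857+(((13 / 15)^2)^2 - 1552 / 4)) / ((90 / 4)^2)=-262528256/102515625 = -2.56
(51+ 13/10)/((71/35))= 25.78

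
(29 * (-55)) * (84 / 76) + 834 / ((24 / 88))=24607/19 = 1295.11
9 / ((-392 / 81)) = -729/392 = -1.86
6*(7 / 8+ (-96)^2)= 221205/4 = 55301.25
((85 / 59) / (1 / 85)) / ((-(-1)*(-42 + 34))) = -7225/472 = -15.31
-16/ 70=-8/35 = -0.23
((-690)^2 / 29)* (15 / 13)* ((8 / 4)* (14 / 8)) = 24995250/377 = 66300.40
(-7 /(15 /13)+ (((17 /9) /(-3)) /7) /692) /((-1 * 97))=3967321/63432180 = 0.06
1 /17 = 0.06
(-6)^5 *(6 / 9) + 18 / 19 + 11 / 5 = -492181/95 = -5180.85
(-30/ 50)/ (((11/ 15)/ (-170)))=139.09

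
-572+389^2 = 150749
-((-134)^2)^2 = -322417936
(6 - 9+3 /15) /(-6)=7/15 = 0.47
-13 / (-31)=13/31 = 0.42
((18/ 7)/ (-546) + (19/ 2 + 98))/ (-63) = -136949/80262 = -1.71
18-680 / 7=-554/7 = -79.14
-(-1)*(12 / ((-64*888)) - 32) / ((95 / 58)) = -4395037/224960 = -19.54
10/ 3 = 3.33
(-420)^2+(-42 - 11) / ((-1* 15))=2646053/15 = 176403.53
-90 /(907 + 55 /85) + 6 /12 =1237/3086 = 0.40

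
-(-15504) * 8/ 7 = 17718.86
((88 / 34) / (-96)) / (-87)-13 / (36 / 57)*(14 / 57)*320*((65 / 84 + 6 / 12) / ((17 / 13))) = -167810207/106488 = -1575.86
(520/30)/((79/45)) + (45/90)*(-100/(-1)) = 4730/79 = 59.87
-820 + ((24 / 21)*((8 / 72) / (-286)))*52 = -820.02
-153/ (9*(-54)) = 17/54 = 0.31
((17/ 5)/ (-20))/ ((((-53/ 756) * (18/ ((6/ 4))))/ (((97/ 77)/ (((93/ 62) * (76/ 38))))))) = 4947/58300 = 0.08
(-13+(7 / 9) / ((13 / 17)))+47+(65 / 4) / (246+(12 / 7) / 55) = 518410687/14776632 = 35.08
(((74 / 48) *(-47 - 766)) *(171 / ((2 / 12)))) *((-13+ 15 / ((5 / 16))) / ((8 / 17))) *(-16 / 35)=87445467/2 = 43722733.50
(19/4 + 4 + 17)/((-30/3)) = -103/40 = -2.58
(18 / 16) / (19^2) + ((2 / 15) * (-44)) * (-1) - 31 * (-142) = 4407.87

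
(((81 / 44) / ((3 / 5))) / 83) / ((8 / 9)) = 1215/29216 = 0.04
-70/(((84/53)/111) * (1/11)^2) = -1186405/2 = -593202.50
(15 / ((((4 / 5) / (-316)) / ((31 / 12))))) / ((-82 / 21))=1285725/328 = 3919.89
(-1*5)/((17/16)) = -80/17 = -4.71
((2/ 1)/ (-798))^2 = 1/159201 = 0.00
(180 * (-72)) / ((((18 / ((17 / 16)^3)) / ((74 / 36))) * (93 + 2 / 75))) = -68167875/3572224 = -19.08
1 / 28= 0.04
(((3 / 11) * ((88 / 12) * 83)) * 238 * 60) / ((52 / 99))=58669380/13 = 4513029.23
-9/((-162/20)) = 10/9 = 1.11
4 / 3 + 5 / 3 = 3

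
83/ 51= 1.63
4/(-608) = -1/152 = -0.01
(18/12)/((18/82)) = 41/6 = 6.83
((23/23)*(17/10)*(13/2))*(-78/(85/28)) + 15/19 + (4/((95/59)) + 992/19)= -108507/475 = -228.44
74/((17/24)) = 1776/17 = 104.47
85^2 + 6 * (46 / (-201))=483983/67 = 7223.63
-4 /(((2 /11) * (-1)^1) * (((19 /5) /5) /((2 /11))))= 100/19 = 5.26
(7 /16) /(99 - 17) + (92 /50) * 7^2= 2957423/32800 = 90.17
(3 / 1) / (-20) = -3/20 = -0.15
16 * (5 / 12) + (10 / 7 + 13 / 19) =3503/399 = 8.78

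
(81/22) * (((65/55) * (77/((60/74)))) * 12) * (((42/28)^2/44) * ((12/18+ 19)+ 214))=573544881/9680 = 59250.50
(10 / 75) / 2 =1/15 = 0.07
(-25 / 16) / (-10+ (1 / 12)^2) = 225/1439 = 0.16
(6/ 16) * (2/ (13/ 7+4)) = 21/164 = 0.13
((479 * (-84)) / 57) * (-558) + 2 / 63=471485486/1197 = 393889.29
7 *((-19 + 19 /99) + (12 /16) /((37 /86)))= -875119/7326 = -119.45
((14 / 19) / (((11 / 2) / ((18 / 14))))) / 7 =0.02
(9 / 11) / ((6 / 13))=39/22 = 1.77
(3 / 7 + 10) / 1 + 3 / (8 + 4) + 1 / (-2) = 285/28 = 10.18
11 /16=0.69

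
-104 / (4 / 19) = -494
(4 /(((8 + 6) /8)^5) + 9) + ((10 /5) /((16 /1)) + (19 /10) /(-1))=5021063/672280 = 7.47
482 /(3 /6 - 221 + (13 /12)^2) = -69408/31583 = -2.20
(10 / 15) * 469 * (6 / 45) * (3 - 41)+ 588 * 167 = 4347532/45 = 96611.82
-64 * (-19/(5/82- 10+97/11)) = -1096832/1011 = -1084.90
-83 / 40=-2.08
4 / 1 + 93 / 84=143/28 = 5.11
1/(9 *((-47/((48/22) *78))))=-208/517 = -0.40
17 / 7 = 2.43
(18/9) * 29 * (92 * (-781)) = -4167416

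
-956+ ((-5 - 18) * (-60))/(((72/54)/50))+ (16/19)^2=18336890/361 = 50794.71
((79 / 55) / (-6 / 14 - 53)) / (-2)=553/41140 = 0.01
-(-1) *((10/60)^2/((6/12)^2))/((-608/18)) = -1/304 = 0.00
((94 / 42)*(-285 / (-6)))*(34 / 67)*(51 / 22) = 1290385/10318 = 125.06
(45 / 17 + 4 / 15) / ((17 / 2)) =1486/4335 = 0.34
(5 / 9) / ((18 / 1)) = 5/162 = 0.03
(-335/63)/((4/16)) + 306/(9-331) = -32197/1449 = -22.22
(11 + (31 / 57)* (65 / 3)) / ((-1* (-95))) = 3896/16245 = 0.24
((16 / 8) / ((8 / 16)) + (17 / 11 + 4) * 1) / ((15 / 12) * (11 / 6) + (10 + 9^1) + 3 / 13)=0.44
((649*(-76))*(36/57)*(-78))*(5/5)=2429856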